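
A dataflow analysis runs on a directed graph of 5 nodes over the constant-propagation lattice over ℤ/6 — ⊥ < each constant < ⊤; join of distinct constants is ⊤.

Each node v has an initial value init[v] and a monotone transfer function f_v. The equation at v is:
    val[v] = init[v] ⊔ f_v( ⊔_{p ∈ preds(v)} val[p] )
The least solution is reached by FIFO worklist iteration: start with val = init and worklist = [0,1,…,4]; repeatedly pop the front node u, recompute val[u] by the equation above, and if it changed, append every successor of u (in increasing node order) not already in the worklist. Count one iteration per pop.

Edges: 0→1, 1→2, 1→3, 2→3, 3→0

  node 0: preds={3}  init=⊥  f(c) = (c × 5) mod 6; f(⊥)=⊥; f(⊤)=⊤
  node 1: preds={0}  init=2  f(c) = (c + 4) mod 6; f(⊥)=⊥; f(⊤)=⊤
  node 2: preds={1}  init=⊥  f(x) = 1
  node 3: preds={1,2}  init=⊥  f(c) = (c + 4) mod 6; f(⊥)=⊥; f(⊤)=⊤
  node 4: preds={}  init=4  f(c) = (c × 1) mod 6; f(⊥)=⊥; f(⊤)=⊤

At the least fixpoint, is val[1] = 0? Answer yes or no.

Worklist (9 pops):
  #1 pop 0: in=⊥ → ⊥ (no change)
  #2 pop 1: in=⊥ → 2 (no change)
  #3 pop 2: in=2 → 1 (was ⊥); enqueue []
  #4 pop 3: in=⊤ → ⊤ (was ⊥); enqueue [0]
  #5 pop 4: in=⊥ → 4 (no change)
  #6 pop 0: in=⊤ → ⊤ (was ⊥); enqueue [1]
  #7 pop 1: in=⊤ → ⊤ (was 2); enqueue [2,3]
  #8 pop 2: in=⊤ → 1 (no change)
  #9 pop 3: in=⊤ → ⊤ (no change)

Fixpoint:
  val[0] = ⊤
  val[1] = ⊤
  val[2] = 1
  val[3] = ⊤
  val[4] = 4

no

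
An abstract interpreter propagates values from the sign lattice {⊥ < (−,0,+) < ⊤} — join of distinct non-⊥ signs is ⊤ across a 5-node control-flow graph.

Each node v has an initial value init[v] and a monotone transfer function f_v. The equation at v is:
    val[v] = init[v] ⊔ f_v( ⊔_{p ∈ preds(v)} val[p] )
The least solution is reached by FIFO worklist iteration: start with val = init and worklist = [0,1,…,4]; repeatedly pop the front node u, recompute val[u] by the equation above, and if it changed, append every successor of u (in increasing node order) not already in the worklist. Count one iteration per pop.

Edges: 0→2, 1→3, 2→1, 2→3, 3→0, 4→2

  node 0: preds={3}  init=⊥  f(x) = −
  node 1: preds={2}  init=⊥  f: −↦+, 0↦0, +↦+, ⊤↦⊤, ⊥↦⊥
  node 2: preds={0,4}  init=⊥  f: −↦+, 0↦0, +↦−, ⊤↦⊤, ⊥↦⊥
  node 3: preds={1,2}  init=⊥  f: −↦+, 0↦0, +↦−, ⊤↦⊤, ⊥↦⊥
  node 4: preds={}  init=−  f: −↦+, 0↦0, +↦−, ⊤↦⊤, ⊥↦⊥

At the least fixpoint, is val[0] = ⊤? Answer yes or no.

no

Trace (8 dequeues):
  [1] u=0 | in ⊥ | out − | prev ⊥ | push {}
  [2] u=1 | in ⊥ | out ⊥ | ==
  [3] u=2 | in − | out + | prev ⊥ | push {1}
  [4] u=3 | in + | out − | prev ⊥ | push {0}
  [5] u=4 | in ⊥ | out − | ==
  [6] u=1 | in + | out + | prev ⊥ | push {3}
  [7] u=0 | in − | out − | ==
  [8] u=3 | in + | out − | ==

Converged values:
  [0] −
  [1] +
  [2] +
  [3] −
  [4] −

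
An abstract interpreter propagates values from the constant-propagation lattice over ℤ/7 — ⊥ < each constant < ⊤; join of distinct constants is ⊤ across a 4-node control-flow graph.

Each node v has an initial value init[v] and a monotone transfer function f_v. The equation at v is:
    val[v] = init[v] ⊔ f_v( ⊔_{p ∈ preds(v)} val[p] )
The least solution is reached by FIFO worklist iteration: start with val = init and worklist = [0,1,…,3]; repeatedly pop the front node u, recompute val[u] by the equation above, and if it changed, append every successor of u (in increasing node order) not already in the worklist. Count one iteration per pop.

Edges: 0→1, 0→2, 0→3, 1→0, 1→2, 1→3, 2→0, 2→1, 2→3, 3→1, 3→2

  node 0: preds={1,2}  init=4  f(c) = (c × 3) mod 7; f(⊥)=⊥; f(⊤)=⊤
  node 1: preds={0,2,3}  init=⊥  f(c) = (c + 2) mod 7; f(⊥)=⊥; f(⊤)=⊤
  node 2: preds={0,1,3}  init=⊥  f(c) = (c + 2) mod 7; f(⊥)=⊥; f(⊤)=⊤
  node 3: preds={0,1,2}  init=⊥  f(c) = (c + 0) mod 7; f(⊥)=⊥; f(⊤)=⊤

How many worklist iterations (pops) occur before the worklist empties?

Trace (9 dequeues):
  [1] u=0 | in ⊥ | out 4 | ==
  [2] u=1 | in 4 | out 6 | prev ⊥ | push {0}
  [3] u=2 | in ⊤ | out ⊤ | prev ⊥ | push {1}
  [4] u=3 | in ⊤ | out ⊤ | prev ⊥ | push {2}
  [5] u=0 | in ⊤ | out ⊤ | prev 4 | push {3}
  [6] u=1 | in ⊤ | out ⊤ | prev 6 | push {0}
  [7] u=2 | in ⊤ | out ⊤ | ==
  [8] u=3 | in ⊤ | out ⊤ | ==
  [9] u=0 | in ⊤ | out ⊤ | ==

Converged values:
  [0] ⊤
  [1] ⊤
  [2] ⊤
  [3] ⊤

9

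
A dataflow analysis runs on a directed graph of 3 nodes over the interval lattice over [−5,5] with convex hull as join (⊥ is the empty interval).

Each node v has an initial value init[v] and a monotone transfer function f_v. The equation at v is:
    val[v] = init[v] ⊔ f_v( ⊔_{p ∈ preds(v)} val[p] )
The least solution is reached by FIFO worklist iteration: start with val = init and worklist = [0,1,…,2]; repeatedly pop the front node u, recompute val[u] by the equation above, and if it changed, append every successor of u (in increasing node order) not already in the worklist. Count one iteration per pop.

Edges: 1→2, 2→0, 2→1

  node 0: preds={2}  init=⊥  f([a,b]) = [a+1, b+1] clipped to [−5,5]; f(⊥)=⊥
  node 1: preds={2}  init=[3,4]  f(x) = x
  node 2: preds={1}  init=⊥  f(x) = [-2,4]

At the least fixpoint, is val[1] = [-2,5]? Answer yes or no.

Trace (6 dequeues):
  [1] u=0 | in ⊥ | out ⊥ | ==
  [2] u=1 | in ⊥ | out [3,4] | ==
  [3] u=2 | in [3,4] | out [-2,4] | prev ⊥ | push {0,1}
  [4] u=0 | in [-2,4] | out [-1,5] | prev ⊥ | push {}
  [5] u=1 | in [-2,4] | out [-2,4] | prev [3,4] | push {2}
  [6] u=2 | in [-2,4] | out [-2,4] | ==

Converged values:
  [0] [-1,5]
  [1] [-2,4]
  [2] [-2,4]

no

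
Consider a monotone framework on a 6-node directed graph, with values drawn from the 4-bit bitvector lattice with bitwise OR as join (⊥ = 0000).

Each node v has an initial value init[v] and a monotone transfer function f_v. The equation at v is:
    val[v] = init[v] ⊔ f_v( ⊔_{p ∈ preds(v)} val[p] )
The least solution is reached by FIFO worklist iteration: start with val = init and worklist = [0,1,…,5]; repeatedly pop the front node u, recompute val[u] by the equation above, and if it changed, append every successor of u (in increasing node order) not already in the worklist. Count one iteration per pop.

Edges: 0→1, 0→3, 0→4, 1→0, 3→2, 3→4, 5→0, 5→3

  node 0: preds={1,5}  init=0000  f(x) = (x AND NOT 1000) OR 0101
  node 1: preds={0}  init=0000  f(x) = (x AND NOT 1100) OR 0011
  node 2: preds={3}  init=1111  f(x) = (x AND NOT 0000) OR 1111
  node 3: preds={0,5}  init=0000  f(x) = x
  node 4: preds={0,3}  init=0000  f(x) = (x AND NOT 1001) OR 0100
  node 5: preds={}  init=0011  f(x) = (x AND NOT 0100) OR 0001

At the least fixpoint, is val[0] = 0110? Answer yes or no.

no

Trace (8 dequeues):
  [1] u=0 | in 0011 | out 0111 | prev 0000 | push {}
  [2] u=1 | in 0111 | out 0011 | prev 0000 | push {0}
  [3] u=2 | in 0000 | out 1111 | ==
  [4] u=3 | in 0111 | out 0111 | prev 0000 | push {2}
  [5] u=4 | in 0111 | out 0110 | prev 0000 | push {}
  [6] u=5 | in 0000 | out 0011 | ==
  [7] u=0 | in 0011 | out 0111 | ==
  [8] u=2 | in 0111 | out 1111 | ==

Converged values:
  [0] 0111
  [1] 0011
  [2] 1111
  [3] 0111
  [4] 0110
  [5] 0011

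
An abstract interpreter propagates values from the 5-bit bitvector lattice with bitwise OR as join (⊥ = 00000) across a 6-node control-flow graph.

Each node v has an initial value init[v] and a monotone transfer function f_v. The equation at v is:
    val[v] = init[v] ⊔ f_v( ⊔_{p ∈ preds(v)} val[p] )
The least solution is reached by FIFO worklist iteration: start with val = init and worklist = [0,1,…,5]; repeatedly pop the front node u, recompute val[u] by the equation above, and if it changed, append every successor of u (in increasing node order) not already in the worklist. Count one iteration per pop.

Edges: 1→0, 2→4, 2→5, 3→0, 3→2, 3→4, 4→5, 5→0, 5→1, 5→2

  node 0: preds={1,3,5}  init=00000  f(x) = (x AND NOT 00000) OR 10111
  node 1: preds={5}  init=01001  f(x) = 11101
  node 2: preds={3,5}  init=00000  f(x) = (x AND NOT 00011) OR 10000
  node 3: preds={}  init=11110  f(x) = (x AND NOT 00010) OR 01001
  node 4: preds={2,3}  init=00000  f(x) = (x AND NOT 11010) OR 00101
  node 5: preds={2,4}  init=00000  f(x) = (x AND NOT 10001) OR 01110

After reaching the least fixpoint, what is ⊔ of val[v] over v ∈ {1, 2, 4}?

Iteration log — 9 steps:
  step 1. node 0  ⊔preds=11111  new=11111  old=00000  +wl: 
  step 2. node 1  ⊔preds=00000  new=11101  old=01001  +wl: 0
  step 3. node 2  ⊔preds=11110  new=11100  old=00000  +wl: 
  step 4. node 3  ⊔preds=00000  new=11111  old=11110  +wl: 2
  step 5. node 4  ⊔preds=11111  new=00101  old=00000  +wl: 
  step 6. node 5  ⊔preds=11101  new=01110  old=00000  +wl: 1
  step 7. node 0  ⊔preds=11111  new=11111  stable
  step 8. node 2  ⊔preds=11111  new=11100  stable
  step 9. node 1  ⊔preds=01110  new=11101  stable

Least fixpoint reached:
  node 0: 11111
  node 1: 11101
  node 2: 11100
  node 3: 11111
  node 4: 00101
  node 5: 01110

11101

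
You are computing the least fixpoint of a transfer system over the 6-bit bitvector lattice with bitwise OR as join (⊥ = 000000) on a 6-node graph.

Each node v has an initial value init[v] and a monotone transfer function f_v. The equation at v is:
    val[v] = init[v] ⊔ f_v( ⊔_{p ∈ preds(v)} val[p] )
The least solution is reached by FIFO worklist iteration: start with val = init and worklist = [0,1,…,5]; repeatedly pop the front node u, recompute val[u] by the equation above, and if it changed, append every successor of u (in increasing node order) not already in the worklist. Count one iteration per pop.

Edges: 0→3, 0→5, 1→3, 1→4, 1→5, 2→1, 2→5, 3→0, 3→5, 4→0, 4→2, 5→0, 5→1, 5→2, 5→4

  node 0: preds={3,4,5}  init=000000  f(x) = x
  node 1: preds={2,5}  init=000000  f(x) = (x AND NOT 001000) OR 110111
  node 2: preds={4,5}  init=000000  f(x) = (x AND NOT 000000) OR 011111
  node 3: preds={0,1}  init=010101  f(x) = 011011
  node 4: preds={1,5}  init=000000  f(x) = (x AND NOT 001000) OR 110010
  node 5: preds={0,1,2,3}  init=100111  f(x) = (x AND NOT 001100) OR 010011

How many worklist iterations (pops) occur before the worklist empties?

Worklist (12 pops):
  #1 pop 0: in=110111 → 110111 (was 000000); enqueue []
  #2 pop 1: in=100111 → 110111 (was 000000); enqueue []
  #3 pop 2: in=100111 → 111111 (was 000000); enqueue [1]
  #4 pop 3: in=110111 → 011111 (was 010101); enqueue [0]
  #5 pop 4: in=110111 → 110111 (was 000000); enqueue [2]
  #6 pop 5: in=111111 → 110111 (was 100111); enqueue [4]
  #7 pop 1: in=111111 → 110111 (no change)
  #8 pop 0: in=111111 → 111111 (was 110111); enqueue [3,5]
  #9 pop 2: in=110111 → 111111 (no change)
  #10 pop 4: in=110111 → 110111 (no change)
  #11 pop 3: in=111111 → 011111 (no change)
  #12 pop 5: in=111111 → 110111 (no change)

Fixpoint:
  val[0] = 111111
  val[1] = 110111
  val[2] = 111111
  val[3] = 011111
  val[4] = 110111
  val[5] = 110111

12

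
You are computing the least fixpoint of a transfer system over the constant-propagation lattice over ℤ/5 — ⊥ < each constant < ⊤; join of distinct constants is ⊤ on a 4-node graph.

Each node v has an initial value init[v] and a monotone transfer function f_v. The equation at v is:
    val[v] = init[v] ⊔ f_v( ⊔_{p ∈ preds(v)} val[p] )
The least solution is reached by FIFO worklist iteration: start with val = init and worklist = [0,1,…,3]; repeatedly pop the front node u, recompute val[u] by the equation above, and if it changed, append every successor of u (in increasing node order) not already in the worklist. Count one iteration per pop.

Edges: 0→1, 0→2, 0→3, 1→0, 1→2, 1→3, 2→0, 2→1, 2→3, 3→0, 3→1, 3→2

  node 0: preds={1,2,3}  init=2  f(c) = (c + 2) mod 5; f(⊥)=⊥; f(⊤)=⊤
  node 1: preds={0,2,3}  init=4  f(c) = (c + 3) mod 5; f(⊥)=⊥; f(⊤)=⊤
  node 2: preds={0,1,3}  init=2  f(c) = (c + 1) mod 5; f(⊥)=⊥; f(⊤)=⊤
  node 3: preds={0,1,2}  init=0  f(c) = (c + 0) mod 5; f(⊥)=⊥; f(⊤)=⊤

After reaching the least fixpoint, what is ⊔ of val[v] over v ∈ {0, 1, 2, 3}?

Trace (7 dequeues):
  [1] u=0 | in ⊤ | out ⊤ | prev 2 | push {}
  [2] u=1 | in ⊤ | out ⊤ | prev 4 | push {0}
  [3] u=2 | in ⊤ | out ⊤ | prev 2 | push {1}
  [4] u=3 | in ⊤ | out ⊤ | prev 0 | push {2}
  [5] u=0 | in ⊤ | out ⊤ | ==
  [6] u=1 | in ⊤ | out ⊤ | ==
  [7] u=2 | in ⊤ | out ⊤ | ==

Converged values:
  [0] ⊤
  [1] ⊤
  [2] ⊤
  [3] ⊤

⊤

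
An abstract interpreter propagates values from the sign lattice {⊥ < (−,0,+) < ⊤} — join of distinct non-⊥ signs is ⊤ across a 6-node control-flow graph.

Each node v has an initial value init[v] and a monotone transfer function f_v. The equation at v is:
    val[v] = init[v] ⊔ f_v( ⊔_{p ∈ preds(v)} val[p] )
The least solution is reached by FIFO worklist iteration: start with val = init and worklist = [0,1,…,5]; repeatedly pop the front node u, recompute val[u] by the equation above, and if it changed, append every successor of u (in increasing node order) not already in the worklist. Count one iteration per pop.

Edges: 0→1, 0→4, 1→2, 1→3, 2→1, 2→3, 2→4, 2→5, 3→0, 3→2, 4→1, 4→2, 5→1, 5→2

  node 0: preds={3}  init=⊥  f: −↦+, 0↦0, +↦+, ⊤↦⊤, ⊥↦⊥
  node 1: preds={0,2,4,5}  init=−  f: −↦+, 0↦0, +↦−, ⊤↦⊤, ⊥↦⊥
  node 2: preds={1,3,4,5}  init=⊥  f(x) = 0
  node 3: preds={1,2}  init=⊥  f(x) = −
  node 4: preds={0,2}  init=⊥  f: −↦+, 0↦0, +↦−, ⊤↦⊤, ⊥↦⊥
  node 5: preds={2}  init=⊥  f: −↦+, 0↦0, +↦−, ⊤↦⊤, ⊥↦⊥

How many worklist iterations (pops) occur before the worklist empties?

Trace (14 dequeues):
  [1] u=0 | in ⊥ | out ⊥ | ==
  [2] u=1 | in ⊥ | out − | ==
  [3] u=2 | in − | out 0 | prev ⊥ | push {1}
  [4] u=3 | in ⊤ | out − | prev ⊥ | push {0,2}
  [5] u=4 | in 0 | out 0 | prev ⊥ | push {}
  [6] u=5 | in 0 | out 0 | prev ⊥ | push {}
  [7] u=1 | in 0 | out ⊤ | prev − | push {3}
  [8] u=0 | in − | out + | prev ⊥ | push {1,4}
  [9] u=2 | in ⊤ | out 0 | ==
  [10] u=3 | in ⊤ | out − | ==
  [11] u=1 | in ⊤ | out ⊤ | ==
  [12] u=4 | in ⊤ | out ⊤ | prev 0 | push {1,2}
  [13] u=1 | in ⊤ | out ⊤ | ==
  [14] u=2 | in ⊤ | out 0 | ==

Converged values:
  [0] +
  [1] ⊤
  [2] 0
  [3] −
  [4] ⊤
  [5] 0

14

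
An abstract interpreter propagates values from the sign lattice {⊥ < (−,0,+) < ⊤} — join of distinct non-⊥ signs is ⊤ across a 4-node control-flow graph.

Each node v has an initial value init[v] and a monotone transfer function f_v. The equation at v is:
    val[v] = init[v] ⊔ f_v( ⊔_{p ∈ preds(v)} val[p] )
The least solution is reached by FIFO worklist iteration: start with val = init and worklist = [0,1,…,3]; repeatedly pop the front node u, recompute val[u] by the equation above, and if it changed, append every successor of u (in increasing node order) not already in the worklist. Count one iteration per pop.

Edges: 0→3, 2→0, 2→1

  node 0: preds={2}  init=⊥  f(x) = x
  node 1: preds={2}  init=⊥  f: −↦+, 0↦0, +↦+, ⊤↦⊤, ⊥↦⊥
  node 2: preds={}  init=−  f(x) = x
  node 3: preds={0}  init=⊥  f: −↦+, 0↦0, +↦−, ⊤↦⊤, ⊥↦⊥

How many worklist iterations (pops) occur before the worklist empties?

4

Trace (4 dequeues):
  [1] u=0 | in − | out − | prev ⊥ | push {}
  [2] u=1 | in − | out + | prev ⊥ | push {}
  [3] u=2 | in ⊥ | out − | ==
  [4] u=3 | in − | out + | prev ⊥ | push {}

Converged values:
  [0] −
  [1] +
  [2] −
  [3] +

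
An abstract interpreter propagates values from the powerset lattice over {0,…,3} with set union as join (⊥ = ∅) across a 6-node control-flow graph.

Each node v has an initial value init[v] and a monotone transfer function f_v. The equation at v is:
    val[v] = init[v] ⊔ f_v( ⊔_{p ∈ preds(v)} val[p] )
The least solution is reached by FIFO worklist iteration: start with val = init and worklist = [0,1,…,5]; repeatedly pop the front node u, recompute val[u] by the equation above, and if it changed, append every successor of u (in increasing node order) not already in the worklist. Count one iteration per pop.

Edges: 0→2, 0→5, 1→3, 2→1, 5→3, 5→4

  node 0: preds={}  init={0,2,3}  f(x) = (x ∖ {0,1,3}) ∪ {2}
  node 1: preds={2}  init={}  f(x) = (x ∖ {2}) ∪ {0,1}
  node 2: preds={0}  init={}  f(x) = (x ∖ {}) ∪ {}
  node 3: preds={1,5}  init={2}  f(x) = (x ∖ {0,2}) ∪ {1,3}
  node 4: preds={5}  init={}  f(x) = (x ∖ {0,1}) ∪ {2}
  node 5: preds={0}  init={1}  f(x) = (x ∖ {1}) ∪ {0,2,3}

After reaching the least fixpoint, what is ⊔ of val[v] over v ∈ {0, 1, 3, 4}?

{0,1,2,3}

Worklist (9 pops):
  #1 pop 0: in={} → {0,2,3} (no change)
  #2 pop 1: in={} → {0,1} (was {}); enqueue []
  #3 pop 2: in={0,2,3} → {0,2,3} (was {}); enqueue [1]
  #4 pop 3: in={0,1} → {1,2,3} (was {2}); enqueue []
  #5 pop 4: in={1} → {2} (was {}); enqueue []
  #6 pop 5: in={0,2,3} → {0,1,2,3} (was {1}); enqueue [3,4]
  #7 pop 1: in={0,2,3} → {0,1,3} (was {0,1}); enqueue []
  #8 pop 3: in={0,1,2,3} → {1,2,3} (no change)
  #9 pop 4: in={0,1,2,3} → {2,3} (was {2}); enqueue []

Fixpoint:
  val[0] = {0,2,3}
  val[1] = {0,1,3}
  val[2] = {0,2,3}
  val[3] = {1,2,3}
  val[4] = {2,3}
  val[5] = {0,1,2,3}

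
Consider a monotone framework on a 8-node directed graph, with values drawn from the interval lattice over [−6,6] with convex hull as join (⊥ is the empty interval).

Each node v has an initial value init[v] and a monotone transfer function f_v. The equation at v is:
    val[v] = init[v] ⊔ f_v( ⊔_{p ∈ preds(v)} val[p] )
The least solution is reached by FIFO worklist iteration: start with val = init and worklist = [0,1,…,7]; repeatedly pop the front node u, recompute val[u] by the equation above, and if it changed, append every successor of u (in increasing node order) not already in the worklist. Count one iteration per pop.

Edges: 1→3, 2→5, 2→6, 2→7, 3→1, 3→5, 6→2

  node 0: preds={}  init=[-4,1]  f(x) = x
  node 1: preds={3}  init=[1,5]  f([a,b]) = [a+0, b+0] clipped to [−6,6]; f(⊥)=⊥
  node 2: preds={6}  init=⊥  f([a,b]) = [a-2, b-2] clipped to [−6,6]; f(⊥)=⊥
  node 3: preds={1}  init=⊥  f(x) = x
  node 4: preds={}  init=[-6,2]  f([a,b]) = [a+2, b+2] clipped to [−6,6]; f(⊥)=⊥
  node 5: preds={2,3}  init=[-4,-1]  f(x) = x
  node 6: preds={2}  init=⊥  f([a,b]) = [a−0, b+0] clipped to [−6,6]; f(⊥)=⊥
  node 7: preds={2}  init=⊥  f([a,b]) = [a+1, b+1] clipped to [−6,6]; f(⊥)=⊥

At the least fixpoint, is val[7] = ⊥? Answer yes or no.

Iteration log — 9 steps:
  step 1. node 0  ⊔preds=⊥  new=[-4,1]  stable
  step 2. node 1  ⊔preds=⊥  new=[1,5]  stable
  step 3. node 2  ⊔preds=⊥  new=⊥  stable
  step 4. node 3  ⊔preds=[1,5]  new=[1,5]  old=⊥  +wl: 1
  step 5. node 4  ⊔preds=⊥  new=[-6,2]  stable
  step 6. node 5  ⊔preds=[1,5]  new=[-4,5]  old=[-4,-1]  +wl: 
  step 7. node 6  ⊔preds=⊥  new=⊥  stable
  step 8. node 7  ⊔preds=⊥  new=⊥  stable
  step 9. node 1  ⊔preds=[1,5]  new=[1,5]  stable

Least fixpoint reached:
  node 0: [-4,1]
  node 1: [1,5]
  node 2: ⊥
  node 3: [1,5]
  node 4: [-6,2]
  node 5: [-4,5]
  node 6: ⊥
  node 7: ⊥

yes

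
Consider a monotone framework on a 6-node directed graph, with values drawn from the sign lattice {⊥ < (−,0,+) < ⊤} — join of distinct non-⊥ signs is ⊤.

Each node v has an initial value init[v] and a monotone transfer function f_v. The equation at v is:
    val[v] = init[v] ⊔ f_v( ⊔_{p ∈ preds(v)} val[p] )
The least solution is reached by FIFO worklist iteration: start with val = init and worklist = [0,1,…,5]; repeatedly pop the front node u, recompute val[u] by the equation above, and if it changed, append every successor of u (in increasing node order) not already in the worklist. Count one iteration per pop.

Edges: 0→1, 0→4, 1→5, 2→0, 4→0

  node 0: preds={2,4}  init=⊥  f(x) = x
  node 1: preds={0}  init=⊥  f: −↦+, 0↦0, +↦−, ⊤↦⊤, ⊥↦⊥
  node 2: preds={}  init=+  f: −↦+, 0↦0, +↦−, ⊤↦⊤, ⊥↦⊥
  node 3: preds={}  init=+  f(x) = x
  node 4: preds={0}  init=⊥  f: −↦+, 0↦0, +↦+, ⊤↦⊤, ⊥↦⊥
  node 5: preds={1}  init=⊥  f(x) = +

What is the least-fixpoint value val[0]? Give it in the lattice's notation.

Iteration log — 7 steps:
  step 1. node 0  ⊔preds=+  new=+  old=⊥  +wl: 
  step 2. node 1  ⊔preds=+  new=−  old=⊥  +wl: 
  step 3. node 2  ⊔preds=⊥  new=+  stable
  step 4. node 3  ⊔preds=⊥  new=+  stable
  step 5. node 4  ⊔preds=+  new=+  old=⊥  +wl: 0
  step 6. node 5  ⊔preds=−  new=+  old=⊥  +wl: 
  step 7. node 0  ⊔preds=+  new=+  stable

Least fixpoint reached:
  node 0: +
  node 1: −
  node 2: +
  node 3: +
  node 4: +
  node 5: +

+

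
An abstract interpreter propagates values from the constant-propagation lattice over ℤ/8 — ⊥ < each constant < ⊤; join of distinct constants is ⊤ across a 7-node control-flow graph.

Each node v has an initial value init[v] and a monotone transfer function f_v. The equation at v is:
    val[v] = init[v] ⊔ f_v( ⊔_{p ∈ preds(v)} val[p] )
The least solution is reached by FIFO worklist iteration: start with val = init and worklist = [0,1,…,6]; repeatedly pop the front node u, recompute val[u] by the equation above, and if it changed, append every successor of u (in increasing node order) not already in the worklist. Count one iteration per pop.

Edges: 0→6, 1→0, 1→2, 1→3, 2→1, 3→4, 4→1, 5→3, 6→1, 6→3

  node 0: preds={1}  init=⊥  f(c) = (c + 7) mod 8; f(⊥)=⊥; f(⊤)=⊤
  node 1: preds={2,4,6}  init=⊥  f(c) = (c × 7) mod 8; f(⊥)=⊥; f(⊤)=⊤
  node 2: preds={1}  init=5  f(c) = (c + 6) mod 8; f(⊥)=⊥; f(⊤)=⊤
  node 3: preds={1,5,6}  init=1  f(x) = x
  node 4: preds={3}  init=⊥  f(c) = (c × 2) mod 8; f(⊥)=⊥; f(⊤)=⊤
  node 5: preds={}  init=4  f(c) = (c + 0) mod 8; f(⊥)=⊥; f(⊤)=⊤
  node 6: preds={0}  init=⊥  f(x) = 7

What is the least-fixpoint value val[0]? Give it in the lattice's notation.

Iteration log — 14 steps:
  step 1. node 0  ⊔preds=⊥  new=⊥  stable
  step 2. node 1  ⊔preds=5  new=3  old=⊥  +wl: 0
  step 3. node 2  ⊔preds=3  new=⊤  old=5  +wl: 1
  step 4. node 3  ⊔preds=⊤  new=⊤  old=1  +wl: 
  step 5. node 4  ⊔preds=⊤  new=⊤  old=⊥  +wl: 
  step 6. node 5  ⊔preds=⊥  new=4  stable
  step 7. node 6  ⊔preds=⊥  new=7  old=⊥  +wl: 3
  step 8. node 0  ⊔preds=3  new=2  old=⊥  +wl: 6
  step 9. node 1  ⊔preds=⊤  new=⊤  old=3  +wl: 0,2
  step 10. node 3  ⊔preds=⊤  new=⊤  stable
  step 11. node 6  ⊔preds=2  new=7  stable
  step 12. node 0  ⊔preds=⊤  new=⊤  old=2  +wl: 6
  step 13. node 2  ⊔preds=⊤  new=⊤  stable
  step 14. node 6  ⊔preds=⊤  new=7  stable

Least fixpoint reached:
  node 0: ⊤
  node 1: ⊤
  node 2: ⊤
  node 3: ⊤
  node 4: ⊤
  node 5: 4
  node 6: 7

⊤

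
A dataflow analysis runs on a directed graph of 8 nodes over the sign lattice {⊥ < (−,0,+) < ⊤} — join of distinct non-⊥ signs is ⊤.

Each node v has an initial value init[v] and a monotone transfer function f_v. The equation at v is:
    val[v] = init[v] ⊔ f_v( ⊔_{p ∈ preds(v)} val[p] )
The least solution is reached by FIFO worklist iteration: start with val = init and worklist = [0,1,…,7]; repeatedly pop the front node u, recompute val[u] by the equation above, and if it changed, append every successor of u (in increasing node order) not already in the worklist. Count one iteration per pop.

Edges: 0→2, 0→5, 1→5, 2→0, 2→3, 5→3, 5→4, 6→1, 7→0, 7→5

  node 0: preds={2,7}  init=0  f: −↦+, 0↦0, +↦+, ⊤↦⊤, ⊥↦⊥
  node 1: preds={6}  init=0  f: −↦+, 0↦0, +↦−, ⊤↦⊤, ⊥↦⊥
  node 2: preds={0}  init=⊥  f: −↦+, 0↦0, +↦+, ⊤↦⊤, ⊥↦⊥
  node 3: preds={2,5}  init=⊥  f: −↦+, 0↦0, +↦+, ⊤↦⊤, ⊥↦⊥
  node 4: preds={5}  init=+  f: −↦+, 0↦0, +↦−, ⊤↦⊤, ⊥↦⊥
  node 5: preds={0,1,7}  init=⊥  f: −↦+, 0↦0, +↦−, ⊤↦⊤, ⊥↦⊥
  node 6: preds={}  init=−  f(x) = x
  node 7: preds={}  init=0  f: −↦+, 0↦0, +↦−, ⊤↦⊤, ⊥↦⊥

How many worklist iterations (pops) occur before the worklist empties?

Worklist (11 pops):
  #1 pop 0: in=0 → 0 (no change)
  #2 pop 1: in=− → ⊤ (was 0); enqueue []
  #3 pop 2: in=0 → 0 (was ⊥); enqueue [0]
  #4 pop 3: in=0 → 0 (was ⊥); enqueue []
  #5 pop 4: in=⊥ → + (no change)
  #6 pop 5: in=⊤ → ⊤ (was ⊥); enqueue [3,4]
  #7 pop 6: in=⊥ → − (no change)
  #8 pop 7: in=⊥ → 0 (no change)
  #9 pop 0: in=0 → 0 (no change)
  #10 pop 3: in=⊤ → ⊤ (was 0); enqueue []
  #11 pop 4: in=⊤ → ⊤ (was +); enqueue []

Fixpoint:
  val[0] = 0
  val[1] = ⊤
  val[2] = 0
  val[3] = ⊤
  val[4] = ⊤
  val[5] = ⊤
  val[6] = −
  val[7] = 0

11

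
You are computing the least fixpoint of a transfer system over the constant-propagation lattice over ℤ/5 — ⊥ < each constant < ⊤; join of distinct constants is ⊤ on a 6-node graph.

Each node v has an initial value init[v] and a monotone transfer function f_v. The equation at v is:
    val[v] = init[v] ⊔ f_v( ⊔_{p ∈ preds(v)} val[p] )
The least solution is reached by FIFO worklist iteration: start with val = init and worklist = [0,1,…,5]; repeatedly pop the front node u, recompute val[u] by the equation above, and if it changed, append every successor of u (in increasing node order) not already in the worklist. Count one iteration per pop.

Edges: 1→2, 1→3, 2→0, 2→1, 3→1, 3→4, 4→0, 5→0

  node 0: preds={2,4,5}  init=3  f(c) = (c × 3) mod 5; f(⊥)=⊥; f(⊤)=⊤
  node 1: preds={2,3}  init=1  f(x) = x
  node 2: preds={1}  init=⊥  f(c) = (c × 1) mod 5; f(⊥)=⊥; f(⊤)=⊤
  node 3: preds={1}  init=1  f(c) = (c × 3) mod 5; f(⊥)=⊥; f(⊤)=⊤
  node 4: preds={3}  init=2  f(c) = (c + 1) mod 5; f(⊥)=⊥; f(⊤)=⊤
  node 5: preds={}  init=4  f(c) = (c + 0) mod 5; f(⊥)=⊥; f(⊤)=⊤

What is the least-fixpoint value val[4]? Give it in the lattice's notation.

Trace (12 dequeues):
  [1] u=0 | in ⊤ | out ⊤ | prev 3 | push {}
  [2] u=1 | in 1 | out 1 | ==
  [3] u=2 | in 1 | out 1 | prev ⊥ | push {0,1}
  [4] u=3 | in 1 | out ⊤ | prev 1 | push {}
  [5] u=4 | in ⊤ | out ⊤ | prev 2 | push {}
  [6] u=5 | in ⊥ | out 4 | ==
  [7] u=0 | in ⊤ | out ⊤ | ==
  [8] u=1 | in ⊤ | out ⊤ | prev 1 | push {2,3}
  [9] u=2 | in ⊤ | out ⊤ | prev 1 | push {0,1}
  [10] u=3 | in ⊤ | out ⊤ | ==
  [11] u=0 | in ⊤ | out ⊤ | ==
  [12] u=1 | in ⊤ | out ⊤ | ==

Converged values:
  [0] ⊤
  [1] ⊤
  [2] ⊤
  [3] ⊤
  [4] ⊤
  [5] 4

⊤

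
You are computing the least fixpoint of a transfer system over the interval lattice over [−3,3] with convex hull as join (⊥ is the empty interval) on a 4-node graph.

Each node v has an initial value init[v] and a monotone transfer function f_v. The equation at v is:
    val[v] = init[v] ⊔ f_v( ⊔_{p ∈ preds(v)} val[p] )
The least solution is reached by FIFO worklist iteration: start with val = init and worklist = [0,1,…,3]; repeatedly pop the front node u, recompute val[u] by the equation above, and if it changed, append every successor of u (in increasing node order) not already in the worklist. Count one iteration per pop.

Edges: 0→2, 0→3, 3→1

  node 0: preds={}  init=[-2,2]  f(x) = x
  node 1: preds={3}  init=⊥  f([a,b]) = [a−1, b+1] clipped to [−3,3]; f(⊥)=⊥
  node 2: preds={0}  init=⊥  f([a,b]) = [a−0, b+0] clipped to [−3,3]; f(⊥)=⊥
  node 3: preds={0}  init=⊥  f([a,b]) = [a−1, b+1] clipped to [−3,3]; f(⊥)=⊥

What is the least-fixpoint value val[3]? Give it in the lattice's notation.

Worklist (5 pops):
  #1 pop 0: in=⊥ → [-2,2] (no change)
  #2 pop 1: in=⊥ → ⊥ (no change)
  #3 pop 2: in=[-2,2] → [-2,2] (was ⊥); enqueue []
  #4 pop 3: in=[-2,2] → [-3,3] (was ⊥); enqueue [1]
  #5 pop 1: in=[-3,3] → [-3,3] (was ⊥); enqueue []

Fixpoint:
  val[0] = [-2,2]
  val[1] = [-3,3]
  val[2] = [-2,2]
  val[3] = [-3,3]

[-3,3]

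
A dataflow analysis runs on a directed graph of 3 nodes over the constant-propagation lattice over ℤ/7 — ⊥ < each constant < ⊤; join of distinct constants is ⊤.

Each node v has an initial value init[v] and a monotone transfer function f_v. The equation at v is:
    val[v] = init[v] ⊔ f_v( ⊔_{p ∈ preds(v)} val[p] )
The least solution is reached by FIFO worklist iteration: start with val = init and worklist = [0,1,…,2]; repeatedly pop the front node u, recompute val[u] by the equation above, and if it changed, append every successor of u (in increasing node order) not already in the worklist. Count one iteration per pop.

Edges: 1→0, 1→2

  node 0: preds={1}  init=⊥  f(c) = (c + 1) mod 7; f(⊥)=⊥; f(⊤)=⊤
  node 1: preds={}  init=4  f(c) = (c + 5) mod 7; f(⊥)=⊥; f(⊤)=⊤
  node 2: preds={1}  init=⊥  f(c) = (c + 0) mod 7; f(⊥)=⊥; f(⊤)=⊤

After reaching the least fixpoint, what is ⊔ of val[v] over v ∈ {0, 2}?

Trace (3 dequeues):
  [1] u=0 | in 4 | out 5 | prev ⊥ | push {}
  [2] u=1 | in ⊥ | out 4 | ==
  [3] u=2 | in 4 | out 4 | prev ⊥ | push {}

Converged values:
  [0] 5
  [1] 4
  [2] 4

⊤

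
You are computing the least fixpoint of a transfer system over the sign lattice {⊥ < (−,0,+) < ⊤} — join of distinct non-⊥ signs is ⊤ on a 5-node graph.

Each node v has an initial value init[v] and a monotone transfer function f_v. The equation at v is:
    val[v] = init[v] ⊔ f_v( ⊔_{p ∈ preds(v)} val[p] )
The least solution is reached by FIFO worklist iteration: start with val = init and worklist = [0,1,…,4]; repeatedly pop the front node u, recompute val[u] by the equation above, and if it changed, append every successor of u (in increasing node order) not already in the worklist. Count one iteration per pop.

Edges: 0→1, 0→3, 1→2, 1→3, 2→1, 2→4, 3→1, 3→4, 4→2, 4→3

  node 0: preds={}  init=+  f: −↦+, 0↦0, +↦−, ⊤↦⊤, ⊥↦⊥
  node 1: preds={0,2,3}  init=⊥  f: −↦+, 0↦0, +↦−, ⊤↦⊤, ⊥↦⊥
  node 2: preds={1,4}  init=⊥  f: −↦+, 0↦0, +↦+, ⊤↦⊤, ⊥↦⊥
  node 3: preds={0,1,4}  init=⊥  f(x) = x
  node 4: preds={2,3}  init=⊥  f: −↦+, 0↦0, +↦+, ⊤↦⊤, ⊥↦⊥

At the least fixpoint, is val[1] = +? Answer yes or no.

no

Iteration log — 10 steps:
  step 1. node 0  ⊔preds=⊥  new=+  stable
  step 2. node 1  ⊔preds=+  new=−  old=⊥  +wl: 
  step 3. node 2  ⊔preds=−  new=+  old=⊥  +wl: 1
  step 4. node 3  ⊔preds=⊤  new=⊤  old=⊥  +wl: 
  step 5. node 4  ⊔preds=⊤  new=⊤  old=⊥  +wl: 2,3
  step 6. node 1  ⊔preds=⊤  new=⊤  old=−  +wl: 
  step 7. node 2  ⊔preds=⊤  new=⊤  old=+  +wl: 1,4
  step 8. node 3  ⊔preds=⊤  new=⊤  stable
  step 9. node 1  ⊔preds=⊤  new=⊤  stable
  step 10. node 4  ⊔preds=⊤  new=⊤  stable

Least fixpoint reached:
  node 0: +
  node 1: ⊤
  node 2: ⊤
  node 3: ⊤
  node 4: ⊤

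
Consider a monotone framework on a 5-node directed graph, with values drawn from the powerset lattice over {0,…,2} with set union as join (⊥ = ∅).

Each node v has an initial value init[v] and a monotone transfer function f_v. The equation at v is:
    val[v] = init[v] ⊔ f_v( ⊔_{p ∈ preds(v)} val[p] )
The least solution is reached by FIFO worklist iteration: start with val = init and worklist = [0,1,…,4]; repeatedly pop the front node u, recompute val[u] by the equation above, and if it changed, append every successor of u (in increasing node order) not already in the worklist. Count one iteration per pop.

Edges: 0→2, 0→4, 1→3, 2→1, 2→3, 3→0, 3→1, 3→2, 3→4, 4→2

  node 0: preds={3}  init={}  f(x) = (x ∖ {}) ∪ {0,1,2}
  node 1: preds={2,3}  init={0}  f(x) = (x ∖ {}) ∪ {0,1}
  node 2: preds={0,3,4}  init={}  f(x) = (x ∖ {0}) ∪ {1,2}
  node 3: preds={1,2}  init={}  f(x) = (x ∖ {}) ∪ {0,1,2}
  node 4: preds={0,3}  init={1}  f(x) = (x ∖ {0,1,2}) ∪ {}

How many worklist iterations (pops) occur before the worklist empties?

Trace (9 dequeues):
  [1] u=0 | in {} | out {0,1,2} | prev {} | push {}
  [2] u=1 | in {} | out {0,1} | prev {0} | push {}
  [3] u=2 | in {0,1,2} | out {1,2} | prev {} | push {1}
  [4] u=3 | in {0,1,2} | out {0,1,2} | prev {} | push {0,2}
  [5] u=4 | in {0,1,2} | out {1} | ==
  [6] u=1 | in {0,1,2} | out {0,1,2} | prev {0,1} | push {3}
  [7] u=0 | in {0,1,2} | out {0,1,2} | ==
  [8] u=2 | in {0,1,2} | out {1,2} | ==
  [9] u=3 | in {0,1,2} | out {0,1,2} | ==

Converged values:
  [0] {0,1,2}
  [1] {0,1,2}
  [2] {1,2}
  [3] {0,1,2}
  [4] {1}

9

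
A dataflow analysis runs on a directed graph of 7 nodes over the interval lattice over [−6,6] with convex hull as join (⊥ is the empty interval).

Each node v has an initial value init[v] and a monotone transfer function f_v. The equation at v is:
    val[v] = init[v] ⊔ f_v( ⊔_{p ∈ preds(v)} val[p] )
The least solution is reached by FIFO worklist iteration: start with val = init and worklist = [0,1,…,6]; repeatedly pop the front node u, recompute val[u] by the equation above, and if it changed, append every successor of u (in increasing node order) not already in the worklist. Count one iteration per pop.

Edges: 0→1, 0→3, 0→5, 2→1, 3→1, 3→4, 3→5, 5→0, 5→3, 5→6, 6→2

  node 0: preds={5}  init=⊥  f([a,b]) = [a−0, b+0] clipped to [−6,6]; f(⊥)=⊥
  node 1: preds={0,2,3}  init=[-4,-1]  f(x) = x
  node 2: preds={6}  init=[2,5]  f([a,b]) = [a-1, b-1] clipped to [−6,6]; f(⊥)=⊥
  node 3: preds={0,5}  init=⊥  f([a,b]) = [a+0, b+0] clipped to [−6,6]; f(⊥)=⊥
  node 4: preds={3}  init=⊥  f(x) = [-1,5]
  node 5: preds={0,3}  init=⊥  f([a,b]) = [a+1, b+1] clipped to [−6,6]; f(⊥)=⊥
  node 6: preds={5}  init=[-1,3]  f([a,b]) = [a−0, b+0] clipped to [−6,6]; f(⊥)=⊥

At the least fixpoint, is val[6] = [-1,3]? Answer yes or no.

Worklist (8 pops):
  #1 pop 0: in=⊥ → ⊥ (no change)
  #2 pop 1: in=[2,5] → [-4,5] (was [-4,-1]); enqueue []
  #3 pop 2: in=[-1,3] → [-2,5] (was [2,5]); enqueue [1]
  #4 pop 3: in=⊥ → ⊥ (no change)
  #5 pop 4: in=⊥ → [-1,5] (was ⊥); enqueue []
  #6 pop 5: in=⊥ → ⊥ (no change)
  #7 pop 6: in=⊥ → [-1,3] (no change)
  #8 pop 1: in=[-2,5] → [-4,5] (no change)

Fixpoint:
  val[0] = ⊥
  val[1] = [-4,5]
  val[2] = [-2,5]
  val[3] = ⊥
  val[4] = [-1,5]
  val[5] = ⊥
  val[6] = [-1,3]

yes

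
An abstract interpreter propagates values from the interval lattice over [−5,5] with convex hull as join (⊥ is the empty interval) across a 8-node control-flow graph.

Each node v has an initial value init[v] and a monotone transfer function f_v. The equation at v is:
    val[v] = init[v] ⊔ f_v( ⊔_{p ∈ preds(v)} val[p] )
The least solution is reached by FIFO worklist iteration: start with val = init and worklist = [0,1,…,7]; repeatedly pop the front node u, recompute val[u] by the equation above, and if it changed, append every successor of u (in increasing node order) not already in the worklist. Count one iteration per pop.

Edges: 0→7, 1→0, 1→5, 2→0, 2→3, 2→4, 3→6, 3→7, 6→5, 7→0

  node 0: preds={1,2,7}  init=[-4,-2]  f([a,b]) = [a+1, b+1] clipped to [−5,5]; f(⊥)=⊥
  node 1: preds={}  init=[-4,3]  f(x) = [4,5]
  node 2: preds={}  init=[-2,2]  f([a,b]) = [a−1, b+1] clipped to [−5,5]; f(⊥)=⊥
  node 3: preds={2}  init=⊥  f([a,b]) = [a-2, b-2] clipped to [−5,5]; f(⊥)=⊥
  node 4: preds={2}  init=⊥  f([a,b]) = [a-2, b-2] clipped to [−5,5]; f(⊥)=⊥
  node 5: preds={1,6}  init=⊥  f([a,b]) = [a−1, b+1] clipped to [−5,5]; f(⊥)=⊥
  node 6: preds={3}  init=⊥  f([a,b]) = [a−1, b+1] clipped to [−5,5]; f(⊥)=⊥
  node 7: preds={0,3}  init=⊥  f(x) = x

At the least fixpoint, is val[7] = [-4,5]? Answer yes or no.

Trace (12 dequeues):
  [1] u=0 | in [-4,3] | out [-4,4] | prev [-4,-2] | push {}
  [2] u=1 | in ⊥ | out [-4,5] | prev [-4,3] | push {0}
  [3] u=2 | in ⊥ | out [-2,2] | ==
  [4] u=3 | in [-2,2] | out [-4,0] | prev ⊥ | push {}
  [5] u=4 | in [-2,2] | out [-4,0] | prev ⊥ | push {}
  [6] u=5 | in [-4,5] | out [-5,5] | prev ⊥ | push {}
  [7] u=6 | in [-4,0] | out [-5,1] | prev ⊥ | push {5}
  [8] u=7 | in [-4,4] | out [-4,4] | prev ⊥ | push {}
  [9] u=0 | in [-4,5] | out [-4,5] | prev [-4,4] | push {7}
  [10] u=5 | in [-5,5] | out [-5,5] | ==
  [11] u=7 | in [-4,5] | out [-4,5] | prev [-4,4] | push {0}
  [12] u=0 | in [-4,5] | out [-4,5] | ==

Converged values:
  [0] [-4,5]
  [1] [-4,5]
  [2] [-2,2]
  [3] [-4,0]
  [4] [-4,0]
  [5] [-5,5]
  [6] [-5,1]
  [7] [-4,5]

yes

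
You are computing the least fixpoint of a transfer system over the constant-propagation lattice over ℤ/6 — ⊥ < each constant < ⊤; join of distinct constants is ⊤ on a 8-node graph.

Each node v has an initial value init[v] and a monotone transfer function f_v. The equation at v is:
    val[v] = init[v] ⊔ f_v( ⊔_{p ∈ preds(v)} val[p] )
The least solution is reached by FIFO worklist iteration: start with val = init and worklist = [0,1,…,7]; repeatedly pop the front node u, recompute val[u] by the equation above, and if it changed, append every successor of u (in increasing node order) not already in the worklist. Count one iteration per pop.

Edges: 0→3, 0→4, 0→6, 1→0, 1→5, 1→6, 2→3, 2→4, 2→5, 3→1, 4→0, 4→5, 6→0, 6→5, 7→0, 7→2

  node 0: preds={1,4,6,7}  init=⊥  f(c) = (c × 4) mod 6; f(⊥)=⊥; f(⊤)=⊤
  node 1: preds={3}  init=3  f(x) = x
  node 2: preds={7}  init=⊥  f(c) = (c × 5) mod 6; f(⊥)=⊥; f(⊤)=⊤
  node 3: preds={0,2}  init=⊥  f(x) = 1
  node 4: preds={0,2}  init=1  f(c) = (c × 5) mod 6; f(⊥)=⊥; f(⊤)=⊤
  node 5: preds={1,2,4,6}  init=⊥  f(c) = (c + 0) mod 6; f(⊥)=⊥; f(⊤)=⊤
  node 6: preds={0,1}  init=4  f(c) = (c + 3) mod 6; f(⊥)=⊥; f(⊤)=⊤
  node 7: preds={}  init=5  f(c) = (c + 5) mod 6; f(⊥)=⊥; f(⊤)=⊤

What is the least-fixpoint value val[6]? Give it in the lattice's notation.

Iteration log — 12 steps:
  step 1. node 0  ⊔preds=⊤  new=⊤  old=⊥  +wl: 
  step 2. node 1  ⊔preds=⊥  new=3  stable
  step 3. node 2  ⊔preds=5  new=1  old=⊥  +wl: 
  step 4. node 3  ⊔preds=⊤  new=1  old=⊥  +wl: 1
  step 5. node 4  ⊔preds=⊤  new=⊤  old=1  +wl: 0
  step 6. node 5  ⊔preds=⊤  new=⊤  old=⊥  +wl: 
  step 7. node 6  ⊔preds=⊤  new=⊤  old=4  +wl: 5
  step 8. node 7  ⊔preds=⊥  new=5  stable
  step 9. node 1  ⊔preds=1  new=⊤  old=3  +wl: 6
  step 10. node 0  ⊔preds=⊤  new=⊤  stable
  step 11. node 5  ⊔preds=⊤  new=⊤  stable
  step 12. node 6  ⊔preds=⊤  new=⊤  stable

Least fixpoint reached:
  node 0: ⊤
  node 1: ⊤
  node 2: 1
  node 3: 1
  node 4: ⊤
  node 5: ⊤
  node 6: ⊤
  node 7: 5

⊤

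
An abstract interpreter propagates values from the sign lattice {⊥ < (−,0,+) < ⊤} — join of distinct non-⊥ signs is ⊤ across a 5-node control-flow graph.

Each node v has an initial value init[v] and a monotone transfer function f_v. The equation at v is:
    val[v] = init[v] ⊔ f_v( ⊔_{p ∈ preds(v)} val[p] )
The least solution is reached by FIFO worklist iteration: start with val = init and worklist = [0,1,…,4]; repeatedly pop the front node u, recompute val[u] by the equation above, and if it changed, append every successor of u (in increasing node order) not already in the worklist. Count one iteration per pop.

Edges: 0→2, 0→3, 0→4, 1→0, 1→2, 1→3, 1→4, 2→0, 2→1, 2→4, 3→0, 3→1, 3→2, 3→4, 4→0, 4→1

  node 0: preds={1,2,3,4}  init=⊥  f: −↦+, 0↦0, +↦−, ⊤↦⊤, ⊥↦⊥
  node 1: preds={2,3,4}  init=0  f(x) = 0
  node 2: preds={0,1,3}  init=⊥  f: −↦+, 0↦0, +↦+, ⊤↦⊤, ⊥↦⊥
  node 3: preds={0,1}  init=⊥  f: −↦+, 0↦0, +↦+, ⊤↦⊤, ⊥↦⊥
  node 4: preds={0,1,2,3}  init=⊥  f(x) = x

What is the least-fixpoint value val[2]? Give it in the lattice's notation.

Iteration log — 8 steps:
  step 1. node 0  ⊔preds=0  new=0  old=⊥  +wl: 
  step 2. node 1  ⊔preds=⊥  new=0  stable
  step 3. node 2  ⊔preds=0  new=0  old=⊥  +wl: 0,1
  step 4. node 3  ⊔preds=0  new=0  old=⊥  +wl: 2
  step 5. node 4  ⊔preds=0  new=0  old=⊥  +wl: 
  step 6. node 0  ⊔preds=0  new=0  stable
  step 7. node 1  ⊔preds=0  new=0  stable
  step 8. node 2  ⊔preds=0  new=0  stable

Least fixpoint reached:
  node 0: 0
  node 1: 0
  node 2: 0
  node 3: 0
  node 4: 0

0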